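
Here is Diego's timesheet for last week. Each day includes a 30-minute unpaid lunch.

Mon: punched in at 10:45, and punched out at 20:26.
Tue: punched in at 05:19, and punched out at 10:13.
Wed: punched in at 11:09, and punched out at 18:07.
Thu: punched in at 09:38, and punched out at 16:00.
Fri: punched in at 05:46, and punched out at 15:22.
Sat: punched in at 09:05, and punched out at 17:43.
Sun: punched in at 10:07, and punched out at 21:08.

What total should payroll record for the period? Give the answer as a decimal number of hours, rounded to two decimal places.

Mon: 10:45–20:26 = 9 h 41 min; less 30 min break → 9 h 11 min
Tue: 05:19–10:13 = 4 h 54 min; less 30 min break → 4 h 24 min
Wed: 11:09–18:07 = 6 h 58 min; less 30 min break → 6 h 28 min
Thu: 09:38–16:00 = 6 h 22 min; less 30 min break → 5 h 52 min
Fri: 05:46–15:22 = 9 h 36 min; less 30 min break → 9 h 6 min
Sat: 09:05–17:43 = 8 h 38 min; less 30 min break → 8 h 8 min
Sun: 10:07–21:08 = 11 h 1 min; less 30 min break → 10 h 31 min
Total: 9 h 11 min + 4 h 24 min + 6 h 28 min + 5 h 52 min + 9 h 6 min + 8 h 8 min + 10 h 31 min = 53 h 40 min.

53.67 hours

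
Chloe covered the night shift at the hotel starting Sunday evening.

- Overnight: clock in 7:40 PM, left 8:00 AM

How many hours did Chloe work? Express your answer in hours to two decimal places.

Overnight: 7:40 PM → midnight = 4 h 20 min; midnight → 8:00 AM = 8 h 0 min; span 12 h 20 min

12.33 hours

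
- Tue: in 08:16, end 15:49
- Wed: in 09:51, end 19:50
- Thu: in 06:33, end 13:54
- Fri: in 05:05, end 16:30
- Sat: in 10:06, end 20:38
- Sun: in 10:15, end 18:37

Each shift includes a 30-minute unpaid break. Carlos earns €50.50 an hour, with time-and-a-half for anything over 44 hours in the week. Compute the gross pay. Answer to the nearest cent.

Tue: 08:16–15:49 = 7 h 33 min; less 30 min break → 7 h 3 min
Wed: 09:51–19:50 = 9 h 59 min; less 30 min break → 9 h 29 min
Thu: 06:33–13:54 = 7 h 21 min; less 30 min break → 6 h 51 min
Fri: 05:05–16:30 = 11 h 25 min; less 30 min break → 10 h 55 min
Sat: 10:06–20:38 = 10 h 32 min; less 30 min break → 10 h 2 min
Sun: 10:15–18:37 = 8 h 22 min; less 30 min break → 7 h 52 min
Total worked: 52 h 12 min = 3132 min.
Regular 44 h 0 min = 2640 min at €50.50/h; overtime 8 h 12 min = 492 min at €75.75/h.
Pay = (2640 × €50.50 + 492 × €75.75) ÷ 60 = €2843.15.

€2843.15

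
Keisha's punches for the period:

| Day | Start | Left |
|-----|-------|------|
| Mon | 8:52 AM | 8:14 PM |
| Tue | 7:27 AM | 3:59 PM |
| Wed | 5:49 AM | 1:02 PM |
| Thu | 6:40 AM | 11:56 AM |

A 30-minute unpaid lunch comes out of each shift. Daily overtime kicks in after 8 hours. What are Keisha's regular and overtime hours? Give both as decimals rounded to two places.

Regular 27.48 hours, overtime 2.90 hours

Mon: 8:52 AM–8:14 PM = 11 h 22 min; less 30 min break → 10 h 52 min
Tue: 7:27 AM–3:59 PM = 8 h 32 min; less 30 min break → 8 h 2 min
Wed: 5:49 AM–1:02 PM = 7 h 13 min; less 30 min break → 6 h 43 min
Thu: 6:40 AM–11:56 AM = 5 h 16 min; less 30 min break → 4 h 46 min
Mon reg 8 h 0 min / OT 2 h 52 min; Tue reg 8 h 0 min / OT 0 h 2 min; Wed reg 6 h 43 min / OT 0 h 0 min; Thu reg 4 h 46 min / OT 0 h 0 min.
Totals: regular 27 h 29 min, overtime 2 h 54 min.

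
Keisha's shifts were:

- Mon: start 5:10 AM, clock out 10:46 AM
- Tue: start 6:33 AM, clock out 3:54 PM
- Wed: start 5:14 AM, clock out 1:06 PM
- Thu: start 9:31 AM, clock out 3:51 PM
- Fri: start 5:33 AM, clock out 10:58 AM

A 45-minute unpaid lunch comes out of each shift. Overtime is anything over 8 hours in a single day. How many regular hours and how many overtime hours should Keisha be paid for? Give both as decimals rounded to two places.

Mon: 5:10 AM–10:46 AM = 5 h 36 min; less 45 min break → 4 h 51 min
Tue: 6:33 AM–3:54 PM = 9 h 21 min; less 45 min break → 8 h 36 min
Wed: 5:14 AM–1:06 PM = 7 h 52 min; less 45 min break → 7 h 7 min
Thu: 9:31 AM–3:51 PM = 6 h 20 min; less 45 min break → 5 h 35 min
Fri: 5:33 AM–10:58 AM = 5 h 25 min; less 45 min break → 4 h 40 min
Mon reg 4 h 51 min / OT 0 h 0 min; Tue reg 8 h 0 min / OT 0 h 36 min; Wed reg 7 h 7 min / OT 0 h 0 min; Thu reg 5 h 35 min / OT 0 h 0 min; Fri reg 4 h 40 min / OT 0 h 0 min.
Totals: regular 30 h 13 min, overtime 0 h 36 min.

Regular 30.22 hours, overtime 0.60 hours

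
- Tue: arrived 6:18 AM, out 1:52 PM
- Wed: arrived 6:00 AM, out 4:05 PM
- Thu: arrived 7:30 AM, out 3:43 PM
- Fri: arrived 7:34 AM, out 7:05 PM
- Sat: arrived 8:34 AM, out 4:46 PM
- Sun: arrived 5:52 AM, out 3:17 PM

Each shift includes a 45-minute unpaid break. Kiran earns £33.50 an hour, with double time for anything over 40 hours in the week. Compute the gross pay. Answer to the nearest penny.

Tue: 6:18 AM–1:52 PM = 7 h 34 min; less 45 min break → 6 h 49 min
Wed: 6:00 AM–4:05 PM = 10 h 5 min; less 45 min break → 9 h 20 min
Thu: 7:30 AM–3:43 PM = 8 h 13 min; less 45 min break → 7 h 28 min
Fri: 7:34 AM–7:05 PM = 11 h 31 min; less 45 min break → 10 h 46 min
Sat: 8:34 AM–4:46 PM = 8 h 12 min; less 45 min break → 7 h 27 min
Sun: 5:52 AM–3:17 PM = 9 h 25 min; less 45 min break → 8 h 40 min
Total worked: 50 h 30 min = 3030 min.
Regular 40 h 0 min = 2400 min at £33.50/h; overtime 10 h 30 min = 630 min at £67.00/h.
Pay = (2400 × £33.50 + 630 × £67.00) ÷ 60 = £2043.50.

£2043.50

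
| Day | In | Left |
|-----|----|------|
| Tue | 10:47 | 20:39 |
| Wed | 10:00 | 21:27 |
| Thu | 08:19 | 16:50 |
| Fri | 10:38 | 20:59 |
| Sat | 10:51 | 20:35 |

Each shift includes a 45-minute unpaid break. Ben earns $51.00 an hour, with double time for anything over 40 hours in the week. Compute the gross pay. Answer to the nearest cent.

$2669.00

Tue: 10:47–20:39 = 9 h 52 min; less 45 min break → 9 h 7 min
Wed: 10:00–21:27 = 11 h 27 min; less 45 min break → 10 h 42 min
Thu: 08:19–16:50 = 8 h 31 min; less 45 min break → 7 h 46 min
Fri: 10:38–20:59 = 10 h 21 min; less 45 min break → 9 h 36 min
Sat: 10:51–20:35 = 9 h 44 min; less 45 min break → 8 h 59 min
Total worked: 46 h 10 min = 2770 min.
Regular 40 h 0 min = 2400 min at $51.00/h; overtime 6 h 10 min = 370 min at $102.00/h.
Pay = (2400 × $51.00 + 370 × $102.00) ÷ 60 = $2669.00.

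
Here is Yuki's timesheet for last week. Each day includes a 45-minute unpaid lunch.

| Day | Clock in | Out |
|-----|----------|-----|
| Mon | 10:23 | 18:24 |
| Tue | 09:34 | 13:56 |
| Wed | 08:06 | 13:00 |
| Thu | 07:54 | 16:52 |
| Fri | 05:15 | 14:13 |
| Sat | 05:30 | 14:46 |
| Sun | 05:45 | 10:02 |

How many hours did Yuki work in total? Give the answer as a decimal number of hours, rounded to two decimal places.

Mon: 10:23–18:24 = 8 h 1 min; less 45 min break → 7 h 16 min
Tue: 09:34–13:56 = 4 h 22 min; less 45 min break → 3 h 37 min
Wed: 08:06–13:00 = 4 h 54 min; less 45 min break → 4 h 9 min
Thu: 07:54–16:52 = 8 h 58 min; less 45 min break → 8 h 13 min
Fri: 05:15–14:13 = 8 h 58 min; less 45 min break → 8 h 13 min
Sat: 05:30–14:46 = 9 h 16 min; less 45 min break → 8 h 31 min
Sun: 05:45–10:02 = 4 h 17 min; less 45 min break → 3 h 32 min
Total: 7 h 16 min + 3 h 37 min + 4 h 9 min + 8 h 13 min + 8 h 13 min + 8 h 31 min + 3 h 32 min = 43 h 31 min.

43.52 hours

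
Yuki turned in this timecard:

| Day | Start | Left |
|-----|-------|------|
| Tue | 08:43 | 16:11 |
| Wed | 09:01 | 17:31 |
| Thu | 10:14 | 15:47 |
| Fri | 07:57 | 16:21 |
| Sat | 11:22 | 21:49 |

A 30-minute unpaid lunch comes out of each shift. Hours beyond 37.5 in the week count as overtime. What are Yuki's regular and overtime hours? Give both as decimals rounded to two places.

Tue: 08:43–16:11 = 7 h 28 min; less 30 min break → 6 h 58 min
Wed: 09:01–17:31 = 8 h 30 min; less 30 min break → 8 h 0 min
Thu: 10:14–15:47 = 5 h 33 min; less 30 min break → 5 h 3 min
Fri: 07:57–16:21 = 8 h 24 min; less 30 min break → 7 h 54 min
Sat: 11:22–21:49 = 10 h 27 min; less 30 min break → 9 h 57 min
Total worked: 37 h 52 min = 37.87 h.
Threshold 37.5 h → overtime 0 h 22 min, regular 37 h 30 min.

Regular 37.50 hours, overtime 0.37 hours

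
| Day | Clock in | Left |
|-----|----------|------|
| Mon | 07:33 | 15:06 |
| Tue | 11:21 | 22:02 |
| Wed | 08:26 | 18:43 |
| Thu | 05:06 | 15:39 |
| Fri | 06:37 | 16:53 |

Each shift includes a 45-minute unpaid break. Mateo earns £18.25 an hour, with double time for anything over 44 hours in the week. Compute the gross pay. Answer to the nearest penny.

Mon: 07:33–15:06 = 7 h 33 min; less 45 min break → 6 h 48 min
Tue: 11:21–22:02 = 10 h 41 min; less 45 min break → 9 h 56 min
Wed: 08:26–18:43 = 10 h 17 min; less 45 min break → 9 h 32 min
Thu: 05:06–15:39 = 10 h 33 min; less 45 min break → 9 h 48 min
Fri: 06:37–16:53 = 10 h 16 min; less 45 min break → 9 h 31 min
Total worked: 45 h 35 min = 2735 min.
Regular 44 h 0 min = 2640 min at £18.25/h; overtime 1 h 35 min = 95 min at £36.50/h.
Pay = (2640 × £18.25 + 95 × £36.50) ÷ 60 = £860.79.

£860.79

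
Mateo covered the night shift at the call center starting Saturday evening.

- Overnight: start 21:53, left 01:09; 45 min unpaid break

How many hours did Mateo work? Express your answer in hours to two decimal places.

2.52 hours

Overnight: 21:53 → midnight = 2 h 7 min; midnight → 01:09 = 1 h 9 min; span 3 h 16 min; less 45 min break → 2 h 31 min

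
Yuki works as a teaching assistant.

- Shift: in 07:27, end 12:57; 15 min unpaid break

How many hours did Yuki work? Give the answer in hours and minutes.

Shift: 07:27–12:57 = 5 h 30 min; less 15 min break → 5 h 15 min

5 h 15 min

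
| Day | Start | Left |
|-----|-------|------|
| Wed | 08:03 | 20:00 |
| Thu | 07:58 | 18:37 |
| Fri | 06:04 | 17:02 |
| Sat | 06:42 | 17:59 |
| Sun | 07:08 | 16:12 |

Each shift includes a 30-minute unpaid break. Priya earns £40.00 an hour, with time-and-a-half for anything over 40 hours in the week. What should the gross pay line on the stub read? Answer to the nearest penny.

£2285.00

Wed: 08:03–20:00 = 11 h 57 min; less 30 min break → 11 h 27 min
Thu: 07:58–18:37 = 10 h 39 min; less 30 min break → 10 h 9 min
Fri: 06:04–17:02 = 10 h 58 min; less 30 min break → 10 h 28 min
Sat: 06:42–17:59 = 11 h 17 min; less 30 min break → 10 h 47 min
Sun: 07:08–16:12 = 9 h 4 min; less 30 min break → 8 h 34 min
Total worked: 51 h 25 min = 3085 min.
Regular 40 h 0 min = 2400 min at £40.00/h; overtime 11 h 25 min = 685 min at £60.00/h.
Pay = (2400 × £40.00 + 685 × £60.00) ÷ 60 = £2285.00.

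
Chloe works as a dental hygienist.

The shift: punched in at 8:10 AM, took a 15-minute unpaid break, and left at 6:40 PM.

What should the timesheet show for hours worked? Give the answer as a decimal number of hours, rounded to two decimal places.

The shift: 8:10 AM–6:40 PM = 10 h 30 min; less 15 min break → 10 h 15 min

10.25 hours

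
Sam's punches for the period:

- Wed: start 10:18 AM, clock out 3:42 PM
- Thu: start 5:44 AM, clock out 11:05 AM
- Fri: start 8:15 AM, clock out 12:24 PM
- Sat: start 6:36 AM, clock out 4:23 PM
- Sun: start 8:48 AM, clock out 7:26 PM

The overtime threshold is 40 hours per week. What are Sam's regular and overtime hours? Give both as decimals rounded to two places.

Wed: 10:18 AM–3:42 PM = 5 h 24 min
Thu: 5:44 AM–11:05 AM = 5 h 21 min
Fri: 8:15 AM–12:24 PM = 4 h 9 min
Sat: 6:36 AM–4:23 PM = 9 h 47 min
Sun: 8:48 AM–7:26 PM = 10 h 38 min
Total worked: 35 h 19 min = 35.32 h.
Threshold 40 h → overtime 0 h 0 min, regular 35 h 19 min.

Regular 35.32 hours, overtime 0.00 hours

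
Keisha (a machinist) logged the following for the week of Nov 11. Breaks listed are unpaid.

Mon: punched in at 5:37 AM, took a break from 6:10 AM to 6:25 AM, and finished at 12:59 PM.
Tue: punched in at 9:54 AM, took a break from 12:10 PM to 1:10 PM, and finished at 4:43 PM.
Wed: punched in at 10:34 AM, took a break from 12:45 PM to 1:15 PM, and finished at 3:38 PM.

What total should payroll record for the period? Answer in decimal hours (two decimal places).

Mon: 5:37 AM–12:59 PM = 7 h 22 min; less 15 min break → 7 h 7 min
Tue: 9:54 AM–4:43 PM = 6 h 49 min; less 60 min break → 5 h 49 min
Wed: 10:34 AM–3:38 PM = 5 h 4 min; less 30 min break → 4 h 34 min
Total: 7 h 7 min + 5 h 49 min + 4 h 34 min = 17 h 30 min.

17.50 hours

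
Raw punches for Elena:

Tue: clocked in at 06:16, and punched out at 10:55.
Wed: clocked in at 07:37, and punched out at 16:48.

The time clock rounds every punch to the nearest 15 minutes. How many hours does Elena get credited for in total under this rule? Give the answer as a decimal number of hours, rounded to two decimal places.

14.00 hours

Tue: in 06:16→06:15, out 10:55→11:00; 4 h 45 min
Wed: in 07:37→07:30, out 16:48→16:45; 9 h 15 min
Total credited: 14 h 0 min.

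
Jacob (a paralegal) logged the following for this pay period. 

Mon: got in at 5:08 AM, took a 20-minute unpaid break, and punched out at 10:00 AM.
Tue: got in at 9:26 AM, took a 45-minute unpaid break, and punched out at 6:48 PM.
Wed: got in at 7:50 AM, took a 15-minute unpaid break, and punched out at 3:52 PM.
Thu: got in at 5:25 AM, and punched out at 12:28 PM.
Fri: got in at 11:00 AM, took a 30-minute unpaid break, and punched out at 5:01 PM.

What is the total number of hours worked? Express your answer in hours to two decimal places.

33.50 hours

Mon: 5:08 AM–10:00 AM = 4 h 52 min; less 20 min break → 4 h 32 min
Tue: 9:26 AM–6:48 PM = 9 h 22 min; less 45 min break → 8 h 37 min
Wed: 7:50 AM–3:52 PM = 8 h 2 min; less 15 min break → 7 h 47 min
Thu: 5:25 AM–12:28 PM = 7 h 3 min
Fri: 11:00 AM–5:01 PM = 6 h 1 min; less 30 min break → 5 h 31 min
Total: 4 h 32 min + 8 h 37 min + 7 h 47 min + 7 h 3 min + 5 h 31 min = 33 h 30 min.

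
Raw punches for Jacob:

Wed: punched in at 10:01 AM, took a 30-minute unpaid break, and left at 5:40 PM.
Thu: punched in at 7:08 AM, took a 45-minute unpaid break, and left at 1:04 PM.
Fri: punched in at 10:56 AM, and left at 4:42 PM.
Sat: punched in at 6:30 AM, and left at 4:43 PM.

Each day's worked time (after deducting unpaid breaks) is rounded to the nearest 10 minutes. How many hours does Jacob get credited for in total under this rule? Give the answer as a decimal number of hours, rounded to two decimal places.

28.33 hours

Wed: 10:01 AM–5:40 PM = 7 h 39 min − 30 min = 7 h 9 min → rounds to 7 h 10 min
Thu: 7:08 AM–1:04 PM = 5 h 56 min − 45 min = 5 h 11 min → rounds to 5 h 10 min
Fri: 10:56 AM–4:42 PM = 5 h 46 min → rounds to 5 h 50 min
Sat: 6:30 AM–4:43 PM = 10 h 13 min → rounds to 10 h 10 min
Total credited: 28 h 20 min.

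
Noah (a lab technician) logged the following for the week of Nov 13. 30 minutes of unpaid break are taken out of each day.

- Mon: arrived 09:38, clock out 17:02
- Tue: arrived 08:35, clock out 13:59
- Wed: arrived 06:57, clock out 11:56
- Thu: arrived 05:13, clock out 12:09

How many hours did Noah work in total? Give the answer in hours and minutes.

22 h 43 min

Mon: 09:38–17:02 = 7 h 24 min; less 30 min break → 6 h 54 min
Tue: 08:35–13:59 = 5 h 24 min; less 30 min break → 4 h 54 min
Wed: 06:57–11:56 = 4 h 59 min; less 30 min break → 4 h 29 min
Thu: 05:13–12:09 = 6 h 56 min; less 30 min break → 6 h 26 min
Total: 6 h 54 min + 4 h 54 min + 4 h 29 min + 6 h 26 min = 22 h 43 min.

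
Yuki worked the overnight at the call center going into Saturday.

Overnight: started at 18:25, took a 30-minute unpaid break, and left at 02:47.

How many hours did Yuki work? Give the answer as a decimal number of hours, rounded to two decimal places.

Overnight: 18:25 → midnight = 5 h 35 min; midnight → 02:47 = 2 h 47 min; span 8 h 22 min; less 30 min break → 7 h 52 min

7.87 hours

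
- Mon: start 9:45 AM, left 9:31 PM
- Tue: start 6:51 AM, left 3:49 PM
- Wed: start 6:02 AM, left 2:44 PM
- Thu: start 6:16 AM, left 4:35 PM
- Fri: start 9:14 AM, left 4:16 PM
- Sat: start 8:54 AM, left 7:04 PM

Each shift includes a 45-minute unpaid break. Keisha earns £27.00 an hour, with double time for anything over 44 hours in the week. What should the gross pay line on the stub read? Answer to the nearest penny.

£1644.30

Mon: 9:45 AM–9:31 PM = 11 h 46 min; less 45 min break → 11 h 1 min
Tue: 6:51 AM–3:49 PM = 8 h 58 min; less 45 min break → 8 h 13 min
Wed: 6:02 AM–2:44 PM = 8 h 42 min; less 45 min break → 7 h 57 min
Thu: 6:16 AM–4:35 PM = 10 h 19 min; less 45 min break → 9 h 34 min
Fri: 9:14 AM–4:16 PM = 7 h 2 min; less 45 min break → 6 h 17 min
Sat: 8:54 AM–7:04 PM = 10 h 10 min; less 45 min break → 9 h 25 min
Total worked: 52 h 27 min = 3147 min.
Regular 44 h 0 min = 2640 min at £27.00/h; overtime 8 h 27 min = 507 min at £54.00/h.
Pay = (2640 × £27.00 + 507 × £54.00) ÷ 60 = £1644.30.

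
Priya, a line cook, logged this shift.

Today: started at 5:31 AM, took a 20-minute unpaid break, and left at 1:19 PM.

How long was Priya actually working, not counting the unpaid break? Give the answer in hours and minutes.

Today: 5:31 AM–1:19 PM = 7 h 48 min; less 20 min break → 7 h 28 min

7 h 28 min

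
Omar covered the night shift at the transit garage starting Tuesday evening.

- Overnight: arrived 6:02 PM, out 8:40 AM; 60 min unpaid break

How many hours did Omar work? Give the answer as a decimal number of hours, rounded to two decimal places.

13.63 hours

Overnight: 6:02 PM → midnight = 5 h 58 min; midnight → 8:40 AM = 8 h 40 min; span 14 h 38 min; less 60 min break → 13 h 38 min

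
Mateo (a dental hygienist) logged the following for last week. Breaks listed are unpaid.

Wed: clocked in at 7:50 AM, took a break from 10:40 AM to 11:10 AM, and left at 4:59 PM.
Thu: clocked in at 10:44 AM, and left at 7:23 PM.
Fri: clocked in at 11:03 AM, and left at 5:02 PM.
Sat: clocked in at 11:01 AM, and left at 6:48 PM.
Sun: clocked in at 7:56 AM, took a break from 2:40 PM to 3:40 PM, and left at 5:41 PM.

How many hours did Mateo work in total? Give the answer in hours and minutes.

Wed: 7:50 AM–4:59 PM = 9 h 9 min; less 30 min break → 8 h 39 min
Thu: 10:44 AM–7:23 PM = 8 h 39 min
Fri: 11:03 AM–5:02 PM = 5 h 59 min
Sat: 11:01 AM–6:48 PM = 7 h 47 min
Sun: 7:56 AM–5:41 PM = 9 h 45 min; less 60 min break → 8 h 45 min
Total: 8 h 39 min + 8 h 39 min + 5 h 59 min + 7 h 47 min + 8 h 45 min = 39 h 49 min.

39 h 49 min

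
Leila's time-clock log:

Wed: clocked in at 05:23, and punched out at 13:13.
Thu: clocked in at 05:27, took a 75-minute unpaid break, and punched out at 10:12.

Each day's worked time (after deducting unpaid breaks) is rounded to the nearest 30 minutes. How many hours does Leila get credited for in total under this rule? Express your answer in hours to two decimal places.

Wed: 05:23–13:13 = 7 h 50 min → rounds to 8 h 0 min
Thu: 05:27–10:12 = 4 h 45 min − 75 min = 3 h 30 min → rounds to 3 h 30 min
Total credited: 11 h 30 min.

11.50 hours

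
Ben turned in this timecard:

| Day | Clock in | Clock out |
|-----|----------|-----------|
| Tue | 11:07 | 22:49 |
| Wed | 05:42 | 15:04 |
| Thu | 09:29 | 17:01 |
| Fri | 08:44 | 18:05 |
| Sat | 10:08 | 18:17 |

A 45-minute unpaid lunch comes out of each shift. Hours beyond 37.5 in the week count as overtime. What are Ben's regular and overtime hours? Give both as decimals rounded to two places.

Tue: 11:07–22:49 = 11 h 42 min; less 45 min break → 10 h 57 min
Wed: 05:42–15:04 = 9 h 22 min; less 45 min break → 8 h 37 min
Thu: 09:29–17:01 = 7 h 32 min; less 45 min break → 6 h 47 min
Fri: 08:44–18:05 = 9 h 21 min; less 45 min break → 8 h 36 min
Sat: 10:08–18:17 = 8 h 9 min; less 45 min break → 7 h 24 min
Total worked: 42 h 21 min = 42.35 h.
Threshold 37.5 h → overtime 4 h 51 min, regular 37 h 30 min.

Regular 37.50 hours, overtime 4.85 hours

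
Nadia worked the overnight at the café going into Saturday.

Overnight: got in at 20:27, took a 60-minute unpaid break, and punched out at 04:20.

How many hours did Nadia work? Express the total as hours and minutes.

6 h 53 min

Overnight: 20:27 → midnight = 3 h 33 min; midnight → 04:20 = 4 h 20 min; span 7 h 53 min; less 60 min break → 6 h 53 min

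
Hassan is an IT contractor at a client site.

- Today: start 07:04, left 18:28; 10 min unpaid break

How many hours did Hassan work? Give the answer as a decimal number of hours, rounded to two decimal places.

Today: 07:04–18:28 = 11 h 24 min; less 10 min break → 11 h 14 min

11.23 hours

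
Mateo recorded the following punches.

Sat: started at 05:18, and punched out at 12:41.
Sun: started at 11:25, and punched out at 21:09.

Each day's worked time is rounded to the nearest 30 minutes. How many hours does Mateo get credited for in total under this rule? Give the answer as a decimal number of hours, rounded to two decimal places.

17.00 hours

Sat: 05:18–12:41 = 7 h 23 min → rounds to 7 h 30 min
Sun: 11:25–21:09 = 9 h 44 min → rounds to 9 h 30 min
Total credited: 17 h 0 min.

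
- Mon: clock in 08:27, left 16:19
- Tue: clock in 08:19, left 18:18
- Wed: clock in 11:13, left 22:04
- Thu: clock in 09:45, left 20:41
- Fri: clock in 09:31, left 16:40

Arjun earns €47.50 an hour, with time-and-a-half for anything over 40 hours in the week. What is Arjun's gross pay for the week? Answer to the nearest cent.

€2383.31

Mon: 08:27–16:19 = 7 h 52 min
Tue: 08:19–18:18 = 9 h 59 min
Wed: 11:13–22:04 = 10 h 51 min
Thu: 09:45–20:41 = 10 h 56 min
Fri: 09:31–16:40 = 7 h 9 min
Total worked: 46 h 47 min = 2807 min.
Regular 40 h 0 min = 2400 min at €47.50/h; overtime 6 h 47 min = 407 min at €71.25/h.
Pay = (2400 × €47.50 + 407 × €71.25) ÷ 60 = €2383.31.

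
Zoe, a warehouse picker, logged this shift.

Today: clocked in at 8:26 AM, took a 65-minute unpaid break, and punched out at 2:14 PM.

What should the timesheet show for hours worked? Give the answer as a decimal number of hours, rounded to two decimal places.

4.72 hours

Today: 8:26 AM–2:14 PM = 5 h 48 min; less 65 min break → 4 h 43 min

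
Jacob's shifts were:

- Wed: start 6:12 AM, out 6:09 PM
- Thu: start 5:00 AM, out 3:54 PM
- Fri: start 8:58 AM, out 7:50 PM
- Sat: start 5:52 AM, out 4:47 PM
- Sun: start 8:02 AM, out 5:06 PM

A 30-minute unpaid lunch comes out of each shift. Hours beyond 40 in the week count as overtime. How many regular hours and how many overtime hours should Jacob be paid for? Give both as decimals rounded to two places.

Wed: 6:12 AM–6:09 PM = 11 h 57 min; less 30 min break → 11 h 27 min
Thu: 5:00 AM–3:54 PM = 10 h 54 min; less 30 min break → 10 h 24 min
Fri: 8:58 AM–7:50 PM = 10 h 52 min; less 30 min break → 10 h 22 min
Sat: 5:52 AM–4:47 PM = 10 h 55 min; less 30 min break → 10 h 25 min
Sun: 8:02 AM–5:06 PM = 9 h 4 min; less 30 min break → 8 h 34 min
Total worked: 51 h 12 min = 51.20 h.
Threshold 40 h → overtime 11 h 12 min, regular 40 h 0 min.

Regular 40.00 hours, overtime 11.20 hours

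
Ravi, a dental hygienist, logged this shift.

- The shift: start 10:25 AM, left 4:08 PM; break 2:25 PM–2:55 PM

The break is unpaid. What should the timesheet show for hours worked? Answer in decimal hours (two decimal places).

5.22 hours

The shift: 10:25 AM–4:08 PM = 5 h 43 min; less 30 min break → 5 h 13 min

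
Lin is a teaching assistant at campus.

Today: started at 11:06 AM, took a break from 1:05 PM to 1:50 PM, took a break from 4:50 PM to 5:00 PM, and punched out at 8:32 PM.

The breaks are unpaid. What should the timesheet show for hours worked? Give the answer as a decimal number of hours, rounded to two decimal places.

8.52 hours

Today: 11:06 AM–8:32 PM = 9 h 26 min; less 55 min break → 8 h 31 min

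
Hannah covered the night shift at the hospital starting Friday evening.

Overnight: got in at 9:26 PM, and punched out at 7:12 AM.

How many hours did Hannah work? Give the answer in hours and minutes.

9 h 46 min

Overnight: 9:26 PM → midnight = 2 h 34 min; midnight → 7:12 AM = 7 h 12 min; span 9 h 46 min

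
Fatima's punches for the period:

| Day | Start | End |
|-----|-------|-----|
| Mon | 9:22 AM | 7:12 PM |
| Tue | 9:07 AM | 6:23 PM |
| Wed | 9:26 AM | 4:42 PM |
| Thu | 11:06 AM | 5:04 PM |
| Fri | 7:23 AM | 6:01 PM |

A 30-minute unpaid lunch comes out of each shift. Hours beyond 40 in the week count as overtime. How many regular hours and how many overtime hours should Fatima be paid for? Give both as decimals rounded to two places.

Mon: 9:22 AM–7:12 PM = 9 h 50 min; less 30 min break → 9 h 20 min
Tue: 9:07 AM–6:23 PM = 9 h 16 min; less 30 min break → 8 h 46 min
Wed: 9:26 AM–4:42 PM = 7 h 16 min; less 30 min break → 6 h 46 min
Thu: 11:06 AM–5:04 PM = 5 h 58 min; less 30 min break → 5 h 28 min
Fri: 7:23 AM–6:01 PM = 10 h 38 min; less 30 min break → 10 h 8 min
Total worked: 40 h 28 min = 40.47 h.
Threshold 40 h → overtime 0 h 28 min, regular 40 h 0 min.

Regular 40.00 hours, overtime 0.47 hours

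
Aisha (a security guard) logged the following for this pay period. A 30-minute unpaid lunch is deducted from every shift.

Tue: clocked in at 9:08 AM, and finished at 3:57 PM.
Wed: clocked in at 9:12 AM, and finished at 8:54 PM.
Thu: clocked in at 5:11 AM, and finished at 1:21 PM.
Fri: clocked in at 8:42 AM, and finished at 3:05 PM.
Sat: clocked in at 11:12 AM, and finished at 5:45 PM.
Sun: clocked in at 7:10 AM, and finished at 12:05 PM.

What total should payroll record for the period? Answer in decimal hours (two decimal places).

41.53 hours

Tue: 9:08 AM–3:57 PM = 6 h 49 min; less 30 min break → 6 h 19 min
Wed: 9:12 AM–8:54 PM = 11 h 42 min; less 30 min break → 11 h 12 min
Thu: 5:11 AM–1:21 PM = 8 h 10 min; less 30 min break → 7 h 40 min
Fri: 8:42 AM–3:05 PM = 6 h 23 min; less 30 min break → 5 h 53 min
Sat: 11:12 AM–5:45 PM = 6 h 33 min; less 30 min break → 6 h 3 min
Sun: 7:10 AM–12:05 PM = 4 h 55 min; less 30 min break → 4 h 25 min
Total: 6 h 19 min + 11 h 12 min + 7 h 40 min + 5 h 53 min + 6 h 3 min + 4 h 25 min = 41 h 32 min.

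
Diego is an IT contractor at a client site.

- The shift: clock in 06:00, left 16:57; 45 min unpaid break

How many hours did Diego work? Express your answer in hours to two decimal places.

10.20 hours

The shift: 06:00–16:57 = 10 h 57 min; less 45 min break → 10 h 12 min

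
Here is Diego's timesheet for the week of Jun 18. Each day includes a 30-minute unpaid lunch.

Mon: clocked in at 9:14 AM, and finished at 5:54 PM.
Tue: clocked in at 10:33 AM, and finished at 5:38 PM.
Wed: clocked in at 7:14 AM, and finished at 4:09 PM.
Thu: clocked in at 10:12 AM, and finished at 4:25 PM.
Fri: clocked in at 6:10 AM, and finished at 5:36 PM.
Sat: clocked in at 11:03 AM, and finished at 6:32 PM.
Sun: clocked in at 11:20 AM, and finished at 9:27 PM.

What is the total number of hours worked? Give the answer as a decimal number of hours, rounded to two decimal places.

56.42 hours

Mon: 9:14 AM–5:54 PM = 8 h 40 min; less 30 min break → 8 h 10 min
Tue: 10:33 AM–5:38 PM = 7 h 5 min; less 30 min break → 6 h 35 min
Wed: 7:14 AM–4:09 PM = 8 h 55 min; less 30 min break → 8 h 25 min
Thu: 10:12 AM–4:25 PM = 6 h 13 min; less 30 min break → 5 h 43 min
Fri: 6:10 AM–5:36 PM = 11 h 26 min; less 30 min break → 10 h 56 min
Sat: 11:03 AM–6:32 PM = 7 h 29 min; less 30 min break → 6 h 59 min
Sun: 11:20 AM–9:27 PM = 10 h 7 min; less 30 min break → 9 h 37 min
Total: 8 h 10 min + 6 h 35 min + 8 h 25 min + 5 h 43 min + 10 h 56 min + 6 h 59 min + 9 h 37 min = 56 h 25 min.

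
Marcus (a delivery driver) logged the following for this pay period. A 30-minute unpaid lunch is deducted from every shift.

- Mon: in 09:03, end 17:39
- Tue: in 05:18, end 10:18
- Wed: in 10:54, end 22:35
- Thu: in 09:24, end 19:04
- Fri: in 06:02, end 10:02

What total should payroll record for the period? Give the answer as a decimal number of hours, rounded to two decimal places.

Mon: 09:03–17:39 = 8 h 36 min; less 30 min break → 8 h 6 min
Tue: 05:18–10:18 = 5 h 0 min; less 30 min break → 4 h 30 min
Wed: 10:54–22:35 = 11 h 41 min; less 30 min break → 11 h 11 min
Thu: 09:24–19:04 = 9 h 40 min; less 30 min break → 9 h 10 min
Fri: 06:02–10:02 = 4 h 0 min; less 30 min break → 3 h 30 min
Total: 8 h 6 min + 4 h 30 min + 11 h 11 min + 9 h 10 min + 3 h 30 min = 36 h 27 min.

36.45 hours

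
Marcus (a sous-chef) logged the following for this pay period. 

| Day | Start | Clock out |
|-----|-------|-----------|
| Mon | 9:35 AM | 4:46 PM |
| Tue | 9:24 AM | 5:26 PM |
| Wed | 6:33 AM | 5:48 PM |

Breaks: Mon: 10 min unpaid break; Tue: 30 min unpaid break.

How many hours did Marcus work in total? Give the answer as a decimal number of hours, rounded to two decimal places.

Mon: 9:35 AM–4:46 PM = 7 h 11 min; less 10 min break → 7 h 1 min
Tue: 9:24 AM–5:26 PM = 8 h 2 min; less 30 min break → 7 h 32 min
Wed: 6:33 AM–5:48 PM = 11 h 15 min
Total: 7 h 1 min + 7 h 32 min + 11 h 15 min = 25 h 48 min.

25.80 hours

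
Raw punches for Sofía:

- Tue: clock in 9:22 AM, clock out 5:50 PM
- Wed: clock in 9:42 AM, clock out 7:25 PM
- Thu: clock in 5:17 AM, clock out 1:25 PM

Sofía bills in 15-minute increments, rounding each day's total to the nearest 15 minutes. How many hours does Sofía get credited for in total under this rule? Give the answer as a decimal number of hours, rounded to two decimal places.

26.50 hours

Tue: 9:22 AM–5:50 PM = 8 h 28 min → rounds to 8 h 30 min
Wed: 9:42 AM–7:25 PM = 9 h 43 min → rounds to 9 h 45 min
Thu: 5:17 AM–1:25 PM = 8 h 8 min → rounds to 8 h 15 min
Total credited: 26 h 30 min.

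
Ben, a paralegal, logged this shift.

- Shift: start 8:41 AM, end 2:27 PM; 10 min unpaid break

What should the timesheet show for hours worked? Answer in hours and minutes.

5 h 36 min

Shift: 8:41 AM–2:27 PM = 5 h 46 min; less 10 min break → 5 h 36 min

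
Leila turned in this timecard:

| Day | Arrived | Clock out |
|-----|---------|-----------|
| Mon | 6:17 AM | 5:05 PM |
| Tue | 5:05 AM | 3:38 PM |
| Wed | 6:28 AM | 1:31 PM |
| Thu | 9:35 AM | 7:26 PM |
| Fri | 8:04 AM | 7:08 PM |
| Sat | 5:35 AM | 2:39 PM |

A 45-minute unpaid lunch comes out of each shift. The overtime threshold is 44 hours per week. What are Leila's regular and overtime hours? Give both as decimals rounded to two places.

Regular 44.00 hours, overtime 9.88 hours

Mon: 6:17 AM–5:05 PM = 10 h 48 min; less 45 min break → 10 h 3 min
Tue: 5:05 AM–3:38 PM = 10 h 33 min; less 45 min break → 9 h 48 min
Wed: 6:28 AM–1:31 PM = 7 h 3 min; less 45 min break → 6 h 18 min
Thu: 9:35 AM–7:26 PM = 9 h 51 min; less 45 min break → 9 h 6 min
Fri: 8:04 AM–7:08 PM = 11 h 4 min; less 45 min break → 10 h 19 min
Sat: 5:35 AM–2:39 PM = 9 h 4 min; less 45 min break → 8 h 19 min
Total worked: 53 h 53 min = 53.88 h.
Threshold 44 h → overtime 9 h 53 min, regular 44 h 0 min.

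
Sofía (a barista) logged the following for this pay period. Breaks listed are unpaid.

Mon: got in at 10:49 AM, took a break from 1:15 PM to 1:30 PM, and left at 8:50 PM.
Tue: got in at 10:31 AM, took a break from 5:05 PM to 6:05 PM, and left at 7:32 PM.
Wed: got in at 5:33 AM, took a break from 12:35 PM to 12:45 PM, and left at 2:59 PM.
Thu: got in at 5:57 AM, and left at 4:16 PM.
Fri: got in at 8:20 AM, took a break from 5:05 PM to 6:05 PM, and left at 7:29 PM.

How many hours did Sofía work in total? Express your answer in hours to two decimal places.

Mon: 10:49 AM–8:50 PM = 10 h 1 min; less 15 min break → 9 h 46 min
Tue: 10:31 AM–7:32 PM = 9 h 1 min; less 60 min break → 8 h 1 min
Wed: 5:33 AM–2:59 PM = 9 h 26 min; less 10 min break → 9 h 16 min
Thu: 5:57 AM–4:16 PM = 10 h 19 min
Fri: 8:20 AM–7:29 PM = 11 h 9 min; less 60 min break → 10 h 9 min
Total: 9 h 46 min + 8 h 1 min + 9 h 16 min + 10 h 19 min + 10 h 9 min = 47 h 31 min.

47.52 hours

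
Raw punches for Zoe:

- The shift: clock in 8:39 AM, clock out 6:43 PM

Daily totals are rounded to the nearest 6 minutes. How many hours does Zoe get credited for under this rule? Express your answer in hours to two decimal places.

The shift: 8:39 AM–6:43 PM = 10 h 4 min → rounds to 10 h 6 min

10.10 hours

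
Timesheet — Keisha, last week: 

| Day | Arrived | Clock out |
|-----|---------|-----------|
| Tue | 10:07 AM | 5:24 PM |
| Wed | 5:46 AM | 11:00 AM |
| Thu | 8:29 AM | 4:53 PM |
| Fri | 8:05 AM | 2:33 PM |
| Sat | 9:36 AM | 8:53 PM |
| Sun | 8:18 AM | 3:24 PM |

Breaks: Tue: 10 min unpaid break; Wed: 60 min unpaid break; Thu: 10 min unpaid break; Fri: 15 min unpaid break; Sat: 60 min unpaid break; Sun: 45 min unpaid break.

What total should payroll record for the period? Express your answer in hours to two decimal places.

Tue: 10:07 AM–5:24 PM = 7 h 17 min; less 10 min break → 7 h 7 min
Wed: 5:46 AM–11:00 AM = 5 h 14 min; less 60 min break → 4 h 14 min
Thu: 8:29 AM–4:53 PM = 8 h 24 min; less 10 min break → 8 h 14 min
Fri: 8:05 AM–2:33 PM = 6 h 28 min; less 15 min break → 6 h 13 min
Sat: 9:36 AM–8:53 PM = 11 h 17 min; less 60 min break → 10 h 17 min
Sun: 8:18 AM–3:24 PM = 7 h 6 min; less 45 min break → 6 h 21 min
Total: 7 h 7 min + 4 h 14 min + 8 h 14 min + 6 h 13 min + 10 h 17 min + 6 h 21 min = 42 h 26 min.

42.43 hours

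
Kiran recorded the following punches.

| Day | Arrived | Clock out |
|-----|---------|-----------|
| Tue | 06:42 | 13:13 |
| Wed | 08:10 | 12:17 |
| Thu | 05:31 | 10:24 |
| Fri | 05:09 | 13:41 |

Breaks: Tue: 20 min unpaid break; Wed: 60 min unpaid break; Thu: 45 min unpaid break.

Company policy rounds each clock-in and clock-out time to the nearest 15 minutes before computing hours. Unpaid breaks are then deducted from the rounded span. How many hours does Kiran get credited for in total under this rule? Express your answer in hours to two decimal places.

21.92 hours

Tue: in 06:42→06:45, out 13:13→13:15; 6 h 30 min − 20 min = 6 h 10 min
Wed: in 08:10→08:15, out 12:17→12:15; 4 h 0 min − 60 min = 3 h 0 min
Thu: in 05:31→05:30, out 10:24→10:30; 5 h 0 min − 45 min = 4 h 15 min
Fri: in 05:09→05:15, out 13:41→13:45; 8 h 30 min
Total credited: 21 h 55 min.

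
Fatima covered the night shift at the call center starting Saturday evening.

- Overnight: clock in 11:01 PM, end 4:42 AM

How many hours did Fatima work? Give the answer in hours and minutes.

5 h 41 min

Overnight: 11:01 PM → midnight = 0 h 59 min; midnight → 4:42 AM = 4 h 42 min; span 5 h 41 min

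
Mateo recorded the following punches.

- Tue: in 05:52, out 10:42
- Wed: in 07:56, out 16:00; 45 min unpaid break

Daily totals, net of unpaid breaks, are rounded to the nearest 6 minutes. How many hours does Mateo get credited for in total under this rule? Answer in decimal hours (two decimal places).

12.10 hours

Tue: 05:52–10:42 = 4 h 50 min → rounds to 4 h 48 min
Wed: 07:56–16:00 = 8 h 4 min − 45 min = 7 h 19 min → rounds to 7 h 18 min
Total credited: 12 h 6 min.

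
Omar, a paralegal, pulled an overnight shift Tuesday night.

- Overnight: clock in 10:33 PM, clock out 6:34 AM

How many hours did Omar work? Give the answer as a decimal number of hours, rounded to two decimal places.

8.02 hours

Overnight: 10:33 PM → midnight = 1 h 27 min; midnight → 6:34 AM = 6 h 34 min; span 8 h 1 min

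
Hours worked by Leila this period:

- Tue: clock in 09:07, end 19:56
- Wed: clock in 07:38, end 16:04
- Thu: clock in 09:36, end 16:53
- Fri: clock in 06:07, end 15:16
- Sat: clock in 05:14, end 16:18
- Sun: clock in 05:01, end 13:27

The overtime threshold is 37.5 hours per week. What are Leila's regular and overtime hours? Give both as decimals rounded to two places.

Regular 37.50 hours, overtime 17.68 hours

Tue: 09:07–19:56 = 10 h 49 min
Wed: 07:38–16:04 = 8 h 26 min
Thu: 09:36–16:53 = 7 h 17 min
Fri: 06:07–15:16 = 9 h 9 min
Sat: 05:14–16:18 = 11 h 4 min
Sun: 05:01–13:27 = 8 h 26 min
Total worked: 55 h 11 min = 55.18 h.
Threshold 37.5 h → overtime 17 h 41 min, regular 37 h 30 min.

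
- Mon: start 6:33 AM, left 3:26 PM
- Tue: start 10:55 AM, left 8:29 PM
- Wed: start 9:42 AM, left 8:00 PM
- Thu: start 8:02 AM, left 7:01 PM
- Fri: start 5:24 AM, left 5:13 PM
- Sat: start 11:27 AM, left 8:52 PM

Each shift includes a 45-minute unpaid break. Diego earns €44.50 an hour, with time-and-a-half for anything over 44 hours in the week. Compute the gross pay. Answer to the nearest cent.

€2790.15

Mon: 6:33 AM–3:26 PM = 8 h 53 min; less 45 min break → 8 h 8 min
Tue: 10:55 AM–8:29 PM = 9 h 34 min; less 45 min break → 8 h 49 min
Wed: 9:42 AM–8:00 PM = 10 h 18 min; less 45 min break → 9 h 33 min
Thu: 8:02 AM–7:01 PM = 10 h 59 min; less 45 min break → 10 h 14 min
Fri: 5:24 AM–5:13 PM = 11 h 49 min; less 45 min break → 11 h 4 min
Sat: 11:27 AM–8:52 PM = 9 h 25 min; less 45 min break → 8 h 40 min
Total worked: 56 h 28 min = 3388 min.
Regular 44 h 0 min = 2640 min at €44.50/h; overtime 12 h 28 min = 748 min at €66.75/h.
Pay = (2640 × €44.50 + 748 × €66.75) ÷ 60 = €2790.15.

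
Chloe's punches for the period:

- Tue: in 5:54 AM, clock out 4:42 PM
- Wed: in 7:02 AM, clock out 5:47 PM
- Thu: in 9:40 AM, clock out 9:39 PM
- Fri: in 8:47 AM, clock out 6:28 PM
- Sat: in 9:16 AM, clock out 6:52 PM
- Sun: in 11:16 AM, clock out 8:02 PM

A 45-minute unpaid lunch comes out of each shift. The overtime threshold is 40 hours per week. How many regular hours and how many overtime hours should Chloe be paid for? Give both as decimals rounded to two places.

Tue: 5:54 AM–4:42 PM = 10 h 48 min; less 45 min break → 10 h 3 min
Wed: 7:02 AM–5:47 PM = 10 h 45 min; less 45 min break → 10 h 0 min
Thu: 9:40 AM–9:39 PM = 11 h 59 min; less 45 min break → 11 h 14 min
Fri: 8:47 AM–6:28 PM = 9 h 41 min; less 45 min break → 8 h 56 min
Sat: 9:16 AM–6:52 PM = 9 h 36 min; less 45 min break → 8 h 51 min
Sun: 11:16 AM–8:02 PM = 8 h 46 min; less 45 min break → 8 h 1 min
Total worked: 57 h 5 min = 57.08 h.
Threshold 40 h → overtime 17 h 5 min, regular 40 h 0 min.

Regular 40.00 hours, overtime 17.08 hours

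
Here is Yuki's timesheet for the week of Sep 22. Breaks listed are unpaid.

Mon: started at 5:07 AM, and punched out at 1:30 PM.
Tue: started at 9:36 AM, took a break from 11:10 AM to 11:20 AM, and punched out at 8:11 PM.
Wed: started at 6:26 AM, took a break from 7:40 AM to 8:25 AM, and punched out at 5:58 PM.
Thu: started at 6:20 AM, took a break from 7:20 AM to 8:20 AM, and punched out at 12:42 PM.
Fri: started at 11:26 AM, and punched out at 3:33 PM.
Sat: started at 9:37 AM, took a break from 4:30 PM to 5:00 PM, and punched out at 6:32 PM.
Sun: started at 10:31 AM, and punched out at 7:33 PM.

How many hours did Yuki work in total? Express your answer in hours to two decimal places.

Mon: 5:07 AM–1:30 PM = 8 h 23 min
Tue: 9:36 AM–8:11 PM = 10 h 35 min; less 10 min break → 10 h 25 min
Wed: 6:26 AM–5:58 PM = 11 h 32 min; less 45 min break → 10 h 47 min
Thu: 6:20 AM–12:42 PM = 6 h 22 min; less 60 min break → 5 h 22 min
Fri: 11:26 AM–3:33 PM = 4 h 7 min
Sat: 9:37 AM–6:32 PM = 8 h 55 min; less 30 min break → 8 h 25 min
Sun: 10:31 AM–7:33 PM = 9 h 2 min
Total: 8 h 23 min + 10 h 25 min + 10 h 47 min + 5 h 22 min + 4 h 7 min + 8 h 25 min + 9 h 2 min = 56 h 31 min.

56.52 hours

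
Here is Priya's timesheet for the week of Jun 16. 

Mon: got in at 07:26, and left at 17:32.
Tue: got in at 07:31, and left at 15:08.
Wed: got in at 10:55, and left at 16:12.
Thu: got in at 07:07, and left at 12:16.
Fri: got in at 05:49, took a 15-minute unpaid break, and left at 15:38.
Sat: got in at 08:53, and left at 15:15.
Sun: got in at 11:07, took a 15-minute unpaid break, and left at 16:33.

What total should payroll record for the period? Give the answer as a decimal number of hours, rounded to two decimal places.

Mon: 07:26–17:32 = 10 h 6 min
Tue: 07:31–15:08 = 7 h 37 min
Wed: 10:55–16:12 = 5 h 17 min
Thu: 07:07–12:16 = 5 h 9 min
Fri: 05:49–15:38 = 9 h 49 min; less 15 min break → 9 h 34 min
Sat: 08:53–15:15 = 6 h 22 min
Sun: 11:07–16:33 = 5 h 26 min; less 15 min break → 5 h 11 min
Total: 10 h 6 min + 7 h 37 min + 5 h 17 min + 5 h 9 min + 9 h 34 min + 6 h 22 min + 5 h 11 min = 49 h 16 min.

49.27 hours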